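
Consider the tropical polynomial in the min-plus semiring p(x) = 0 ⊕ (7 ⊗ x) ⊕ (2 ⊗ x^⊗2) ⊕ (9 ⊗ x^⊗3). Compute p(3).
p(3) = 0

A tropical monomial a ⊗ x^⊗i evaluates to a + i · x. Evaluating each term at x = 3:
  Term 0 contributes 0 + 0 · 3 = 0
  Term 1 contributes 7 + 1 · 3 = 10
  Term 2 contributes 2 + 2 · 3 = 8
  Term 3 contributes 9 + 3 · 3 = 18
p(3) = ⊕ of these = min[0, 10, 8, 18] = 0.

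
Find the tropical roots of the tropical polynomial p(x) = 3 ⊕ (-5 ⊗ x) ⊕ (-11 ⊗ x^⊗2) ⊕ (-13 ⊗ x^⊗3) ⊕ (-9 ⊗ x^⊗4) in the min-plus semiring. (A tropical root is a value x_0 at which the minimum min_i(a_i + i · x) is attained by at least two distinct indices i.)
Roots: {-4, 2, 6, 8}

Each tropical root is a break point of the lower envelope of the lines y = a_i + i · x (there are 5 lines, with slopes 0, 1, ..., 4). Only the lines that attain the minimum somewhere contribute to roots; other lines are dominated. Here the surviving (envelope) indices are i = 4, i = 3, i = 2, i = 1, i = 0.
Intersections between consecutive envelope lines give the roots: for adjacent envelope indices i < j the intersection is x = (a_i − a_j) / (j − i). Reading off the sorted break points: {-4, 2, 6, 8}.
Verification: at each break x_0, at least two indices attain the minimum of min_i(a_i + i · x_0).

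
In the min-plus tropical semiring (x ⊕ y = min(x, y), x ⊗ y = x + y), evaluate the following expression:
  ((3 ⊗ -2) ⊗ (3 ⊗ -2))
((3 ⊗ -2) ⊗ (3 ⊗ -2)) = 2

Expand innermost to outermost. Recall ⊕ takes the minimum of its arguments and ⊗ takes their sum. Working out the expression ((3 ⊗ -2) ⊗ (3 ⊗ -2)) gives 2.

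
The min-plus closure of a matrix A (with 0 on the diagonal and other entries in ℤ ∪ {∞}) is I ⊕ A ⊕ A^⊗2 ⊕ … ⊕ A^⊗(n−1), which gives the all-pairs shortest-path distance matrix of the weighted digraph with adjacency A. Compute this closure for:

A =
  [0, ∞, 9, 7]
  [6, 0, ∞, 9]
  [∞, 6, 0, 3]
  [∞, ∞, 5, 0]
Closure =
  [0, 15, 9, 7]
  [6, 0, 14, 9]
  [12, 6, 0, 3]
  [17, 11, 5, 0]

This is the Floyd-Warshall all-pairs shortest-path computation. For each intermediate vertex k = 0, 1, …, 3, update dist[i][j] ← min(dist[i][j], dist[i][k] + dist[k][j]). The final matrix gives, for each (i, j), the minimum total weight of any directed path from i to j (possibly empty when i = j).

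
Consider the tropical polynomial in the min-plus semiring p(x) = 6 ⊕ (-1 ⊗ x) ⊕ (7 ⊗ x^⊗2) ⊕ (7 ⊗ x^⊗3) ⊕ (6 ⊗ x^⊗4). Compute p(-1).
p(-1) = -2

A tropical monomial a ⊗ x^⊗i evaluates to a + i · x. Evaluating each term at x = -1:
  Term 0 contributes 6 + 0 · -1 = 6
  Term 1 contributes -1 + 1 · -1 = -2
  Term 2 contributes 7 + 2 · -1 = 5
  Term 3 contributes 7 + 3 · -1 = 4
  Term 4 contributes 6 + 4 · -1 = 2
p(-1) = ⊕ of these = min[6, -2, 5, 4, 2] = -2.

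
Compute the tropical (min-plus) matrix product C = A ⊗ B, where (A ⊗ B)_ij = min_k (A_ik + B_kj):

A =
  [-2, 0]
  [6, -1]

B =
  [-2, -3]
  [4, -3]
A ⊗ B =
  [-4, -5]
  [3, -4]

Apply the min-plus product entry-by-entry:
  C[0][0] = min over k of (A[0][0] + B[0][0] = -2 + -2 = -4, A[0][1] + B[1][0] = 0 + 4 = 4) = -4 (attained at k = 0)
  C[0][1] = min over k of (A[0][0] + B[0][1] = -2 + -3 = -5, A[0][1] + B[1][1] = 0 + -3 = -3) = -5 (attained at k = 0)
  C[1][0] = min over k of (A[1][0] + B[0][0] = 6 + -2 = 4, A[1][1] + B[1][0] = -1 + 4 = 3) = 3 (attained at k = 1)
  C[1][1] = min over k of (A[1][0] + B[0][1] = 6 + -3 = 3, A[1][1] + B[1][1] = -1 + -3 = -4) = -4 (attained at k = 1)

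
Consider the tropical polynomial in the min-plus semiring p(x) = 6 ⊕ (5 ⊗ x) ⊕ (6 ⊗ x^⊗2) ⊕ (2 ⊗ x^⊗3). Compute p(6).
p(6) = 6

A tropical monomial a ⊗ x^⊗i evaluates to a + i · x. Evaluating each term at x = 6:
  Term 0 contributes 6 + 0 · 6 = 6
  Term 1 contributes 5 + 1 · 6 = 11
  Term 2 contributes 6 + 2 · 6 = 18
  Term 3 contributes 2 + 3 · 6 = 20
p(6) = ⊕ of these = min[6, 11, 18, 20] = 6.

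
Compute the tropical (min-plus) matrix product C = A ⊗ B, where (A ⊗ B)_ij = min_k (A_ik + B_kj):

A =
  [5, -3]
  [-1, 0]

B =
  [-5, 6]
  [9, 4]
A ⊗ B =
  [0, 1]
  [-6, 4]

Apply the min-plus product entry-by-entry:
  C[0][0] = min over k of (A[0][0] + B[0][0] = 5 + -5 = 0, A[0][1] + B[1][0] = -3 + 9 = 6) = 0 (attained at k = 0)
  C[0][1] = min over k of (A[0][0] + B[0][1] = 5 + 6 = 11, A[0][1] + B[1][1] = -3 + 4 = 1) = 1 (attained at k = 1)
  C[1][0] = min over k of (A[1][0] + B[0][0] = -1 + -5 = -6, A[1][1] + B[1][0] = 0 + 9 = 9) = -6 (attained at k = 0)
  C[1][1] = min over k of (A[1][0] + B[0][1] = -1 + 6 = 5, A[1][1] + B[1][1] = 0 + 4 = 4) = 4 (attained at k = 1)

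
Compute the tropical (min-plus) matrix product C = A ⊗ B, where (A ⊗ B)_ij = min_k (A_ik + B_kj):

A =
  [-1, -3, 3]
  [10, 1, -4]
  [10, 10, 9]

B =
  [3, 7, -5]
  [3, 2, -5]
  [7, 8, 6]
A ⊗ B =
  [0, -1, -8]
  [3, 3, -4]
  [13, 12, 5]

Apply the min-plus product entry-by-entry:
  C[0][0] = min over k of (A[0][0] + B[0][0] = -1 + 3 = 2, A[0][1] + B[1][0] = -3 + 3 = 0, A[0][2] + B[2][0] = 3 + 7 = 10) = 0 (attained at k = 1)
  C[0][1] = min over k of (A[0][0] + B[0][1] = -1 + 7 = 6, A[0][1] + B[1][1] = -3 + 2 = -1, A[0][2] + B[2][1] = 3 + 8 = 11) = -1 (attained at k = 1)
  C[0][2] = min over k of (A[0][0] + B[0][2] = -1 + -5 = -6, A[0][1] + B[1][2] = -3 + -5 = -8, A[0][2] + B[2][2] = 3 + 6 = 9) = -8 (attained at k = 1)
  C[1][0] = min over k of (A[1][0] + B[0][0] = 10 + 3 = 13, A[1][1] + B[1][0] = 1 + 3 = 4, A[1][2] + B[2][0] = -4 + 7 = 3) = 3 (attained at k = 2)
  C[1][1] = min over k of (A[1][0] + B[0][1] = 10 + 7 = 17, A[1][1] + B[1][1] = 1 + 2 = 3, A[1][2] + B[2][1] = -4 + 8 = 4) = 3 (attained at k = 1)
  C[1][2] = min over k of (A[1][0] + B[0][2] = 10 + -5 = 5, A[1][1] + B[1][2] = 1 + -5 = -4, A[1][2] + B[2][2] = -4 + 6 = 2) = -4 (attained at k = 1)
  C[2][0] = min over k of (A[2][0] + B[0][0] = 10 + 3 = 13, A[2][1] + B[1][0] = 10 + 3 = 13, A[2][2] + B[2][0] = 9 + 7 = 16) = 13 (attained at k = 0)
  C[2][1] = min over k of (A[2][0] + B[0][1] = 10 + 7 = 17, A[2][1] + B[1][1] = 10 + 2 = 12, A[2][2] + B[2][1] = 9 + 8 = 17) = 12 (attained at k = 1)
  C[2][2] = min over k of (A[2][0] + B[0][2] = 10 + -5 = 5, A[2][1] + B[1][2] = 10 + -5 = 5, A[2][2] + B[2][2] = 9 + 6 = 15) = 5 (attained at k = 0)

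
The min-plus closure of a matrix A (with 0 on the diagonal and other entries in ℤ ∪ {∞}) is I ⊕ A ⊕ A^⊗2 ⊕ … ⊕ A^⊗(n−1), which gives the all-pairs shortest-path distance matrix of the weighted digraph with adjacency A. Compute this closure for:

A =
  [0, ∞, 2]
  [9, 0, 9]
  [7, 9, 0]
Closure =
  [0, 11, 2]
  [9, 0, 9]
  [7, 9, 0]

This is the Floyd-Warshall all-pairs shortest-path computation. For each intermediate vertex k = 0, 1, …, 2, update dist[i][j] ← min(dist[i][j], dist[i][k] + dist[k][j]). The final matrix gives, for each (i, j), the minimum total weight of any directed path from i to j (possibly empty when i = j).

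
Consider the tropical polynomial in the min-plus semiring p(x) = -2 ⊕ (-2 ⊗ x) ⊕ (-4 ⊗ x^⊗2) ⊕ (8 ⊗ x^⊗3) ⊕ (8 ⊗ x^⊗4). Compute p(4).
p(4) = -2

A tropical monomial a ⊗ x^⊗i evaluates to a + i · x. Evaluating each term at x = 4:
  Term 0 contributes -2 + 0 · 4 = -2
  Term 1 contributes -2 + 1 · 4 = 2
  Term 2 contributes -4 + 2 · 4 = 4
  Term 3 contributes 8 + 3 · 4 = 20
  Term 4 contributes 8 + 4 · 4 = 24
p(4) = ⊕ of these = min[-2, 2, 4, 20, 24] = -2.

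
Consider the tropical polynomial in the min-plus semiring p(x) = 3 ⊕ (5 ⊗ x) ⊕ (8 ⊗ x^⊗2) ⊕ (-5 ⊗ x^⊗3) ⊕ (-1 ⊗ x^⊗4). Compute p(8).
p(8) = 3

A tropical monomial a ⊗ x^⊗i evaluates to a + i · x. Evaluating each term at x = 8:
  Term 0 contributes 3 + 0 · 8 = 3
  Term 1 contributes 5 + 1 · 8 = 13
  Term 2 contributes 8 + 2 · 8 = 24
  Term 3 contributes -5 + 3 · 8 = 19
  Term 4 contributes -1 + 4 · 8 = 31
p(8) = ⊕ of these = min[3, 13, 24, 19, 31] = 3.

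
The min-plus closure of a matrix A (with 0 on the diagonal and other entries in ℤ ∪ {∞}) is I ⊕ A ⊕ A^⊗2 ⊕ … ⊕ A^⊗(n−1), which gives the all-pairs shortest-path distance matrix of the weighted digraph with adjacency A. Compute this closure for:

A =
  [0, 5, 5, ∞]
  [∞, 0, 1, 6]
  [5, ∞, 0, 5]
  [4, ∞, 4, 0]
Closure =
  [0, 5, 5, 10]
  [6, 0, 1, 6]
  [5, 10, 0, 5]
  [4, 9, 4, 0]

This is the Floyd-Warshall all-pairs shortest-path computation. For each intermediate vertex k = 0, 1, …, 3, update dist[i][j] ← min(dist[i][j], dist[i][k] + dist[k][j]). The final matrix gives, for each (i, j), the minimum total weight of any directed path from i to j (possibly empty when i = j).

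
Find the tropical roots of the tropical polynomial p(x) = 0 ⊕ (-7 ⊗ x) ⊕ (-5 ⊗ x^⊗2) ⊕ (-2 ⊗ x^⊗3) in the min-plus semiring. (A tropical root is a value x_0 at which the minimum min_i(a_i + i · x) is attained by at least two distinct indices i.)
Roots: {-3, -2, 7}

Each tropical root is a break point of the lower envelope of the lines y = a_i + i · x (there are 4 lines, with slopes 0, 1, ..., 3). Only the lines that attain the minimum somewhere contribute to roots; other lines are dominated. Here the surviving (envelope) indices are i = 3, i = 2, i = 1, i = 0.
Intersections between consecutive envelope lines give the roots: for adjacent envelope indices i < j the intersection is x = (a_i − a_j) / (j − i). Reading off the sorted break points: {-3, -2, 7}.
Verification: at each break x_0, at least two indices attain the minimum of min_i(a_i + i · x_0).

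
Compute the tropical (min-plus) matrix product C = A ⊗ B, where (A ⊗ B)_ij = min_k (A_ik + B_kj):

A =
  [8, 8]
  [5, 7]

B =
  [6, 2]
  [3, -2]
A ⊗ B =
  [11, 6]
  [10, 5]

Apply the min-plus product entry-by-entry:
  C[0][0] = min over k of (A[0][0] + B[0][0] = 8 + 6 = 14, A[0][1] + B[1][0] = 8 + 3 = 11) = 11 (attained at k = 1)
  C[0][1] = min over k of (A[0][0] + B[0][1] = 8 + 2 = 10, A[0][1] + B[1][1] = 8 + -2 = 6) = 6 (attained at k = 1)
  C[1][0] = min over k of (A[1][0] + B[0][0] = 5 + 6 = 11, A[1][1] + B[1][0] = 7 + 3 = 10) = 10 (attained at k = 1)
  C[1][1] = min over k of (A[1][0] + B[0][1] = 5 + 2 = 7, A[1][1] + B[1][1] = 7 + -2 = 5) = 5 (attained at k = 1)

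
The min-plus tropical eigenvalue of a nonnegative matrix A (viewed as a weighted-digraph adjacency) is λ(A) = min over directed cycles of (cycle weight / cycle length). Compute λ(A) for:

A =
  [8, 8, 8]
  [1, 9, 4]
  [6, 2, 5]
λ(A) = 3

Enumerate directed cycles and compute their means (weight / length). Sample:
  cycle 0 → 0: weight = 8, length = 1, mean = 8/1 ≈ 8.000
  cycle 1 → 1: weight = 9, length = 1, mean = 9/1 ≈ 9.000
  cycle 2 → 2: weight = 5, length = 1, mean = 5/1 ≈ 5.000
  cycle 0 → 1 → 0: weight = 9, length = 2, mean = 9/2 ≈ 4.500
  cycle 0 → 2 → 0: weight = 14, length = 2, mean = 14/2 ≈ 7.000
  cycle 1 → 0 → 1: weight = 9, length = 2, mean = 9/2 ≈ 4.500
Minimum mean = 3.000, attained e.g. along the cycle 1 → 2 → 1 with weight 6 and length 2. So λ(A) = 6/2 = 3.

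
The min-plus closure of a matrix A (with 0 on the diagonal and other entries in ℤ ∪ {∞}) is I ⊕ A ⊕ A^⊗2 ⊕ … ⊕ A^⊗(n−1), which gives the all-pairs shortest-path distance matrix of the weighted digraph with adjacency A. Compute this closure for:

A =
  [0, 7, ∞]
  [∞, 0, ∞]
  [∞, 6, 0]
Closure =
  [0, 7, ∞]
  [∞, 0, ∞]
  [∞, 6, 0]

This is the Floyd-Warshall all-pairs shortest-path computation. For each intermediate vertex k = 0, 1, …, 2, update dist[i][j] ← min(dist[i][j], dist[i][k] + dist[k][j]). The final matrix gives, for each (i, j), the minimum total weight of any directed path from i to j (possibly empty when i = j).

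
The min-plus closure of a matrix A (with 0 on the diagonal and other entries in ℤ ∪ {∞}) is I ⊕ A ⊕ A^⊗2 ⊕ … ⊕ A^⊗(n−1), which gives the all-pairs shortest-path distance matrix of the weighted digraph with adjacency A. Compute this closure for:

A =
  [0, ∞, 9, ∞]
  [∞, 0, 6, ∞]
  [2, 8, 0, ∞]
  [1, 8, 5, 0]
Closure =
  [0, 17, 9, ∞]
  [8, 0, 6, ∞]
  [2, 8, 0, ∞]
  [1, 8, 5, 0]

This is the Floyd-Warshall all-pairs shortest-path computation. For each intermediate vertex k = 0, 1, …, 3, update dist[i][j] ← min(dist[i][j], dist[i][k] + dist[k][j]). The final matrix gives, for each (i, j), the minimum total weight of any directed path from i to j (possibly empty when i = j).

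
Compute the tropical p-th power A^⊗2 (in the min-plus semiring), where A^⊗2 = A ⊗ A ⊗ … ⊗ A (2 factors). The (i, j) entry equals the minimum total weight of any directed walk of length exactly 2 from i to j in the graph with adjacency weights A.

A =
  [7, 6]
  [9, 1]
A^⊗2 =
  [14, 7]
  [10, 2]

Each entry (A^⊗2)_ij equals the minimum over all length-2 walks i = v_0 → v_1 → … → v_2 = j of Σ_t A[v_t][v_{t+1}]. For example, for (i, j) = (0, 1) we minimise over 2 possible intermediate vertex sequences; the minimum is 7, attained along the walk 0 → 1 → 1.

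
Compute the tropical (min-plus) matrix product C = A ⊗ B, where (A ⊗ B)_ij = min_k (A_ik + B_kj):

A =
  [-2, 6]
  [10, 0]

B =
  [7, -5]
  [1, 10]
A ⊗ B =
  [5, -7]
  [1, 5]

Apply the min-plus product entry-by-entry:
  C[0][0] = min over k of (A[0][0] + B[0][0] = -2 + 7 = 5, A[0][1] + B[1][0] = 6 + 1 = 7) = 5 (attained at k = 0)
  C[0][1] = min over k of (A[0][0] + B[0][1] = -2 + -5 = -7, A[0][1] + B[1][1] = 6 + 10 = 16) = -7 (attained at k = 0)
  C[1][0] = min over k of (A[1][0] + B[0][0] = 10 + 7 = 17, A[1][1] + B[1][0] = 0 + 1 = 1) = 1 (attained at k = 1)
  C[1][1] = min over k of (A[1][0] + B[0][1] = 10 + -5 = 5, A[1][1] + B[1][1] = 0 + 10 = 10) = 5 (attained at k = 0)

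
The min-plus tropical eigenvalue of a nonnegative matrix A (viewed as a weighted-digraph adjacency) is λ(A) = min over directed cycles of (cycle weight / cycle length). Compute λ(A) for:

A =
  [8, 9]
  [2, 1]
λ(A) = 1

Enumerate directed cycles and compute their means (weight / length). Sample:
  cycle 0 → 0: weight = 8, length = 1, mean = 8/1 ≈ 8.000
  cycle 1 → 1: weight = 1, length = 1, mean = 1/1 ≈ 1.000
  cycle 0 → 1 → 0: weight = 11, length = 2, mean = 11/2 ≈ 5.500
  cycle 1 → 0 → 1: weight = 11, length = 2, mean = 11/2 ≈ 5.500
Minimum mean = 1.000, attained e.g. along the cycle 1 → 1 with weight 1 and length 1. So λ(A) = 1/1 = 1.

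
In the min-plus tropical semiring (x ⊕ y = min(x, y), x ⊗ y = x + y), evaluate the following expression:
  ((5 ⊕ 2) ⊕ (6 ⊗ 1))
((5 ⊕ 2) ⊕ (6 ⊗ 1)) = 2

Expand innermost to outermost. Recall ⊕ takes the minimum of its arguments and ⊗ takes their sum. Working out the expression ((5 ⊕ 2) ⊕ (6 ⊗ 1)) gives 2.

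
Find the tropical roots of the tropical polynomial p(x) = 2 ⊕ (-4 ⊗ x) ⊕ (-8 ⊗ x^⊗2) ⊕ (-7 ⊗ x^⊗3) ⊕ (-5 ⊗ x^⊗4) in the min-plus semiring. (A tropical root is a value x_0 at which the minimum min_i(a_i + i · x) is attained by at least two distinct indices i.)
Roots: {-2, -1, 4, 6}

Each tropical root is a break point of the lower envelope of the lines y = a_i + i · x (there are 5 lines, with slopes 0, 1, ..., 4). Only the lines that attain the minimum somewhere contribute to roots; other lines are dominated. Here the surviving (envelope) indices are i = 4, i = 3, i = 2, i = 1, i = 0.
Intersections between consecutive envelope lines give the roots: for adjacent envelope indices i < j the intersection is x = (a_i − a_j) / (j − i). Reading off the sorted break points: {-2, -1, 4, 6}.
Verification: at each break x_0, at least two indices attain the minimum of min_i(a_i + i · x_0).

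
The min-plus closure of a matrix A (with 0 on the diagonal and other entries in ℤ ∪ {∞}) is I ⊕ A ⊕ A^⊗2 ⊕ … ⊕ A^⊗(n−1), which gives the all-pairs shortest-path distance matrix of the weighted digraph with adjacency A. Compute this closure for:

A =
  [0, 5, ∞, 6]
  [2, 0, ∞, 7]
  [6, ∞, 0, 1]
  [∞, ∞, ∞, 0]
Closure =
  [0, 5, ∞, 6]
  [2, 0, ∞, 7]
  [6, 11, 0, 1]
  [∞, ∞, ∞, 0]

This is the Floyd-Warshall all-pairs shortest-path computation. For each intermediate vertex k = 0, 1, …, 3, update dist[i][j] ← min(dist[i][j], dist[i][k] + dist[k][j]). The final matrix gives, for each (i, j), the minimum total weight of any directed path from i to j (possibly empty when i = j).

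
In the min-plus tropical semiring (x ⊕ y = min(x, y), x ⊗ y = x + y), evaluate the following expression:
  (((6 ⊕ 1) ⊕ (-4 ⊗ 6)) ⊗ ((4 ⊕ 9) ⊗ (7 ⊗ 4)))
(((6 ⊕ 1) ⊕ (-4 ⊗ 6)) ⊗ ((4 ⊕ 9) ⊗ (7 ⊗ 4))) = 16

Expand innermost to outermost. Recall ⊕ takes the minimum of its arguments and ⊗ takes their sum. Working out the expression (((6 ⊕ 1) ⊕ (-4 ⊗ 6)) ⊗ ((4 ⊕ 9) ⊗ (7 ⊗ 4))) gives 16.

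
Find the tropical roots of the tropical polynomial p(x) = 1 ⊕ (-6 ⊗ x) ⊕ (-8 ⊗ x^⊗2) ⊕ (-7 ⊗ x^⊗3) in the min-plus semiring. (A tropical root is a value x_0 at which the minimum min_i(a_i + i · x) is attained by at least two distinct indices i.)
Roots: {-1, 2, 7}

Each tropical root is a break point of the lower envelope of the lines y = a_i + i · x (there are 4 lines, with slopes 0, 1, ..., 3). Only the lines that attain the minimum somewhere contribute to roots; other lines are dominated. Here the surviving (envelope) indices are i = 3, i = 2, i = 1, i = 0.
Intersections between consecutive envelope lines give the roots: for adjacent envelope indices i < j the intersection is x = (a_i − a_j) / (j − i). Reading off the sorted break points: {-1, 2, 7}.
Verification: at each break x_0, at least two indices attain the minimum of min_i(a_i + i · x_0).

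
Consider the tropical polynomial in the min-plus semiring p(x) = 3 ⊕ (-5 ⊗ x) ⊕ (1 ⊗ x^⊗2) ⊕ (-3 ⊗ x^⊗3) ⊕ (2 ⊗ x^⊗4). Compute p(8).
p(8) = 3

A tropical monomial a ⊗ x^⊗i evaluates to a + i · x. Evaluating each term at x = 8:
  Term 0 contributes 3 + 0 · 8 = 3
  Term 1 contributes -5 + 1 · 8 = 3
  Term 2 contributes 1 + 2 · 8 = 17
  Term 3 contributes -3 + 3 · 8 = 21
  Term 4 contributes 2 + 4 · 8 = 34
p(8) = ⊕ of these = min[3, 3, 17, 21, 34] = 3.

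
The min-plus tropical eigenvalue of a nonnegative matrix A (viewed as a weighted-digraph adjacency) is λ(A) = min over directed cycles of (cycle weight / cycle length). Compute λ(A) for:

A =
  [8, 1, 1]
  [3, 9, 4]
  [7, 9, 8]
λ(A) = 2

Enumerate directed cycles and compute their means (weight / length). Sample:
  cycle 0 → 0: weight = 8, length = 1, mean = 8/1 ≈ 8.000
  cycle 1 → 1: weight = 9, length = 1, mean = 9/1 ≈ 9.000
  cycle 2 → 2: weight = 8, length = 1, mean = 8/1 ≈ 8.000
  cycle 0 → 1 → 0: weight = 4, length = 2, mean = 4/2 ≈ 2.000
  cycle 0 → 2 → 0: weight = 8, length = 2, mean = 8/2 ≈ 4.000
  cycle 1 → 0 → 1: weight = 4, length = 2, mean = 4/2 ≈ 2.000
Minimum mean = 2.000, attained e.g. along the cycle 0 → 1 → 0 with weight 4 and length 2. So λ(A) = 4/2 = 2.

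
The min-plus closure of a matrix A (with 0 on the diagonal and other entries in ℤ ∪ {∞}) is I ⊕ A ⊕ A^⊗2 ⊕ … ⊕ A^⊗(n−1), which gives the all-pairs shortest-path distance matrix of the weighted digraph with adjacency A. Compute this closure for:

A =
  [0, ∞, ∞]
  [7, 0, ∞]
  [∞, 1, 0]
Closure =
  [0, ∞, ∞]
  [7, 0, ∞]
  [8, 1, 0]

This is the Floyd-Warshall all-pairs shortest-path computation. For each intermediate vertex k = 0, 1, …, 2, update dist[i][j] ← min(dist[i][j], dist[i][k] + dist[k][j]). The final matrix gives, for each (i, j), the minimum total weight of any directed path from i to j (possibly empty when i = j).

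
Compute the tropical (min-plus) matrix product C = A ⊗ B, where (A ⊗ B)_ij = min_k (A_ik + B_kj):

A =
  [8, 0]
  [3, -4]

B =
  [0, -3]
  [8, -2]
A ⊗ B =
  [8, -2]
  [3, -6]

Apply the min-plus product entry-by-entry:
  C[0][0] = min over k of (A[0][0] + B[0][0] = 8 + 0 = 8, A[0][1] + B[1][0] = 0 + 8 = 8) = 8 (attained at k = 0)
  C[0][1] = min over k of (A[0][0] + B[0][1] = 8 + -3 = 5, A[0][1] + B[1][1] = 0 + -2 = -2) = -2 (attained at k = 1)
  C[1][0] = min over k of (A[1][0] + B[0][0] = 3 + 0 = 3, A[1][1] + B[1][0] = -4 + 8 = 4) = 3 (attained at k = 0)
  C[1][1] = min over k of (A[1][0] + B[0][1] = 3 + -3 = 0, A[1][1] + B[1][1] = -4 + -2 = -6) = -6 (attained at k = 1)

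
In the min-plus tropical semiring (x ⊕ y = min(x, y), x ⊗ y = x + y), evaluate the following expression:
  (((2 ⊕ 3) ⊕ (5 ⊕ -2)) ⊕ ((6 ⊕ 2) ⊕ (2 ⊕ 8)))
(((2 ⊕ 3) ⊕ (5 ⊕ -2)) ⊕ ((6 ⊕ 2) ⊕ (2 ⊕ 8))) = -2

Expand innermost to outermost. Recall ⊕ takes the minimum of its arguments and ⊗ takes their sum. Working out the expression (((2 ⊕ 3) ⊕ (5 ⊕ -2)) ⊕ ((6 ⊕ 2) ⊕ (2 ⊕ 8))) gives -2.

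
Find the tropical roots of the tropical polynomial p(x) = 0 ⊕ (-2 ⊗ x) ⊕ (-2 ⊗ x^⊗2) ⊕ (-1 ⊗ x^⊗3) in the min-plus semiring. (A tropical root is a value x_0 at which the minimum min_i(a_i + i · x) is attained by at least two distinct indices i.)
Roots: {-1, 0, 2}

Each tropical root is a break point of the lower envelope of the lines y = a_i + i · x (there are 4 lines, with slopes 0, 1, ..., 3). Only the lines that attain the minimum somewhere contribute to roots; other lines are dominated. Here the surviving (envelope) indices are i = 3, i = 2, i = 1, i = 0.
Intersections between consecutive envelope lines give the roots: for adjacent envelope indices i < j the intersection is x = (a_i − a_j) / (j − i). Reading off the sorted break points: {-1, 0, 2}.
Verification: at each break x_0, at least two indices attain the minimum of min_i(a_i + i · x_0).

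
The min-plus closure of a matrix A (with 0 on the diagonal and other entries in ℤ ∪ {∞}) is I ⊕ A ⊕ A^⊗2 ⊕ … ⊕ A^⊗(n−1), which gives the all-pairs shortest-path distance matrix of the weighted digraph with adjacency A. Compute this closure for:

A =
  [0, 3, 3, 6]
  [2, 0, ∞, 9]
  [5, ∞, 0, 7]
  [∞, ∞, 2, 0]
Closure =
  [0, 3, 3, 6]
  [2, 0, 5, 8]
  [5, 8, 0, 7]
  [7, 10, 2, 0]

This is the Floyd-Warshall all-pairs shortest-path computation. For each intermediate vertex k = 0, 1, …, 3, update dist[i][j] ← min(dist[i][j], dist[i][k] + dist[k][j]). The final matrix gives, for each (i, j), the minimum total weight of any directed path from i to j (possibly empty when i = j).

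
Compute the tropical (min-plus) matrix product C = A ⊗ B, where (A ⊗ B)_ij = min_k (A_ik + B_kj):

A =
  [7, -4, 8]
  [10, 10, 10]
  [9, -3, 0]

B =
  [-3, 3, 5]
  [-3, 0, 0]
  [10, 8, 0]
A ⊗ B =
  [-7, -4, -4]
  [7, 10, 10]
  [-6, -3, -3]

Apply the min-plus product entry-by-entry:
  C[0][0] = min over k of (A[0][0] + B[0][0] = 7 + -3 = 4, A[0][1] + B[1][0] = -4 + -3 = -7, A[0][2] + B[2][0] = 8 + 10 = 18) = -7 (attained at k = 1)
  C[0][1] = min over k of (A[0][0] + B[0][1] = 7 + 3 = 10, A[0][1] + B[1][1] = -4 + 0 = -4, A[0][2] + B[2][1] = 8 + 8 = 16) = -4 (attained at k = 1)
  C[0][2] = min over k of (A[0][0] + B[0][2] = 7 + 5 = 12, A[0][1] + B[1][2] = -4 + 0 = -4, A[0][2] + B[2][2] = 8 + 0 = 8) = -4 (attained at k = 1)
  C[1][0] = min over k of (A[1][0] + B[0][0] = 10 + -3 = 7, A[1][1] + B[1][0] = 10 + -3 = 7, A[1][2] + B[2][0] = 10 + 10 = 20) = 7 (attained at k = 0)
  C[1][1] = min over k of (A[1][0] + B[0][1] = 10 + 3 = 13, A[1][1] + B[1][1] = 10 + 0 = 10, A[1][2] + B[2][1] = 10 + 8 = 18) = 10 (attained at k = 1)
  C[1][2] = min over k of (A[1][0] + B[0][2] = 10 + 5 = 15, A[1][1] + B[1][2] = 10 + 0 = 10, A[1][2] + B[2][2] = 10 + 0 = 10) = 10 (attained at k = 1)
  C[2][0] = min over k of (A[2][0] + B[0][0] = 9 + -3 = 6, A[2][1] + B[1][0] = -3 + -3 = -6, A[2][2] + B[2][0] = 0 + 10 = 10) = -6 (attained at k = 1)
  C[2][1] = min over k of (A[2][0] + B[0][1] = 9 + 3 = 12, A[2][1] + B[1][1] = -3 + 0 = -3, A[2][2] + B[2][1] = 0 + 8 = 8) = -3 (attained at k = 1)
  C[2][2] = min over k of (A[2][0] + B[0][2] = 9 + 5 = 14, A[2][1] + B[1][2] = -3 + 0 = -3, A[2][2] + B[2][2] = 0 + 0 = 0) = -3 (attained at k = 1)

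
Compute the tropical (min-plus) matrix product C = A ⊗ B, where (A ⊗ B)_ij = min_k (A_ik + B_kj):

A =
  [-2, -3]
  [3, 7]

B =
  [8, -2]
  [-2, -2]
A ⊗ B =
  [-5, -5]
  [5, 1]

Apply the min-plus product entry-by-entry:
  C[0][0] = min over k of (A[0][0] + B[0][0] = -2 + 8 = 6, A[0][1] + B[1][0] = -3 + -2 = -5) = -5 (attained at k = 1)
  C[0][1] = min over k of (A[0][0] + B[0][1] = -2 + -2 = -4, A[0][1] + B[1][1] = -3 + -2 = -5) = -5 (attained at k = 1)
  C[1][0] = min over k of (A[1][0] + B[0][0] = 3 + 8 = 11, A[1][1] + B[1][0] = 7 + -2 = 5) = 5 (attained at k = 1)
  C[1][1] = min over k of (A[1][0] + B[0][1] = 3 + -2 = 1, A[1][1] + B[1][1] = 7 + -2 = 5) = 1 (attained at k = 0)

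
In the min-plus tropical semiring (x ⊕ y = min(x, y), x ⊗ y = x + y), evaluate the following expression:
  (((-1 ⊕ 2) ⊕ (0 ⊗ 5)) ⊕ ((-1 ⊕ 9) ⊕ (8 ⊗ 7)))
(((-1 ⊕ 2) ⊕ (0 ⊗ 5)) ⊕ ((-1 ⊕ 9) ⊕ (8 ⊗ 7))) = -1

Expand innermost to outermost. Recall ⊕ takes the minimum of its arguments and ⊗ takes their sum. Working out the expression (((-1 ⊕ 2) ⊕ (0 ⊗ 5)) ⊕ ((-1 ⊕ 9) ⊕ (8 ⊗ 7))) gives -1.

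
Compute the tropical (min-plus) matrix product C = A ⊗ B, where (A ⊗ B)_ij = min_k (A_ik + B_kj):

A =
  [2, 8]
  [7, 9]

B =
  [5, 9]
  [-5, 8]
A ⊗ B =
  [3, 11]
  [4, 16]

Apply the min-plus product entry-by-entry:
  C[0][0] = min over k of (A[0][0] + B[0][0] = 2 + 5 = 7, A[0][1] + B[1][0] = 8 + -5 = 3) = 3 (attained at k = 1)
  C[0][1] = min over k of (A[0][0] + B[0][1] = 2 + 9 = 11, A[0][1] + B[1][1] = 8 + 8 = 16) = 11 (attained at k = 0)
  C[1][0] = min over k of (A[1][0] + B[0][0] = 7 + 5 = 12, A[1][1] + B[1][0] = 9 + -5 = 4) = 4 (attained at k = 1)
  C[1][1] = min over k of (A[1][0] + B[0][1] = 7 + 9 = 16, A[1][1] + B[1][1] = 9 + 8 = 17) = 16 (attained at k = 0)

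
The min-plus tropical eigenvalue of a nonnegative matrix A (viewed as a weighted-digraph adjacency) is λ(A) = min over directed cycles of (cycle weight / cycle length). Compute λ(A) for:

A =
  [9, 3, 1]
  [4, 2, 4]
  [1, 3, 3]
λ(A) = 1

Enumerate directed cycles and compute their means (weight / length). Sample:
  cycle 0 → 0: weight = 9, length = 1, mean = 9/1 ≈ 9.000
  cycle 1 → 1: weight = 2, length = 1, mean = 2/1 ≈ 2.000
  cycle 2 → 2: weight = 3, length = 1, mean = 3/1 ≈ 3.000
  cycle 0 → 1 → 0: weight = 7, length = 2, mean = 7/2 ≈ 3.500
  cycle 0 → 2 → 0: weight = 2, length = 2, mean = 2/2 ≈ 1.000
  cycle 1 → 0 → 1: weight = 7, length = 2, mean = 7/2 ≈ 3.500
Minimum mean = 1.000, attained e.g. along the cycle 0 → 2 → 0 with weight 2 and length 2. So λ(A) = 2/2 = 1.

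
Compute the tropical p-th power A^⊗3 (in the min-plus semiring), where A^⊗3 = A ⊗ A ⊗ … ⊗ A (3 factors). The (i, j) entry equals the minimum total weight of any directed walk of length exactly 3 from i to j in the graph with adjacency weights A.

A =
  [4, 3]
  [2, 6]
A^⊗3 =
  [9, 8]
  [7, 9]

Each entry (A^⊗3)_ij equals the minimum over all length-3 walks i = v_0 → v_1 → … → v_3 = j of Σ_t A[v_t][v_{t+1}]. For example, for (i, j) = (0, 1) we minimise over 4 possible intermediate vertex sequences; the minimum is 8, attained along the walk 0 → 1 → 0 → 1.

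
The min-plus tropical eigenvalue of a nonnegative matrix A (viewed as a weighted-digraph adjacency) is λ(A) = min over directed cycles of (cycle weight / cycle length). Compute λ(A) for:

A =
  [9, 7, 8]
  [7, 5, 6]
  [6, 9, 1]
λ(A) = 1

Enumerate directed cycles and compute their means (weight / length). Sample:
  cycle 0 → 0: weight = 9, length = 1, mean = 9/1 ≈ 9.000
  cycle 1 → 1: weight = 5, length = 1, mean = 5/1 ≈ 5.000
  cycle 2 → 2: weight = 1, length = 1, mean = 1/1 ≈ 1.000
  cycle 0 → 1 → 0: weight = 14, length = 2, mean = 14/2 ≈ 7.000
  cycle 0 → 2 → 0: weight = 14, length = 2, mean = 14/2 ≈ 7.000
  cycle 1 → 0 → 1: weight = 14, length = 2, mean = 14/2 ≈ 7.000
Minimum mean = 1.000, attained e.g. along the cycle 2 → 2 with weight 1 and length 1. So λ(A) = 1/1 = 1.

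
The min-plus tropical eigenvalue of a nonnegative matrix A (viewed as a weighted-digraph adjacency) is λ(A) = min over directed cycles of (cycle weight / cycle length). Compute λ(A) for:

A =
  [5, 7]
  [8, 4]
λ(A) = 4

Enumerate directed cycles and compute their means (weight / length). Sample:
  cycle 0 → 0: weight = 5, length = 1, mean = 5/1 ≈ 5.000
  cycle 1 → 1: weight = 4, length = 1, mean = 4/1 ≈ 4.000
  cycle 0 → 1 → 0: weight = 15, length = 2, mean = 15/2 ≈ 7.500
  cycle 1 → 0 → 1: weight = 15, length = 2, mean = 15/2 ≈ 7.500
Minimum mean = 4.000, attained e.g. along the cycle 1 → 1 with weight 4 and length 1. So λ(A) = 4/1 = 4.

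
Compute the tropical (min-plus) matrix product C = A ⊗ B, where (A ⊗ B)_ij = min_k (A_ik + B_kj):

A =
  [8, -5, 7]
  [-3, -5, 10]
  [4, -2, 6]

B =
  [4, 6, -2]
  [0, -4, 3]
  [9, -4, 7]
A ⊗ B =
  [-5, -9, -2]
  [-5, -9, -5]
  [-2, -6, 1]

Apply the min-plus product entry-by-entry:
  C[0][0] = min over k of (A[0][0] + B[0][0] = 8 + 4 = 12, A[0][1] + B[1][0] = -5 + 0 = -5, A[0][2] + B[2][0] = 7 + 9 = 16) = -5 (attained at k = 1)
  C[0][1] = min over k of (A[0][0] + B[0][1] = 8 + 6 = 14, A[0][1] + B[1][1] = -5 + -4 = -9, A[0][2] + B[2][1] = 7 + -4 = 3) = -9 (attained at k = 1)
  C[0][2] = min over k of (A[0][0] + B[0][2] = 8 + -2 = 6, A[0][1] + B[1][2] = -5 + 3 = -2, A[0][2] + B[2][2] = 7 + 7 = 14) = -2 (attained at k = 1)
  C[1][0] = min over k of (A[1][0] + B[0][0] = -3 + 4 = 1, A[1][1] + B[1][0] = -5 + 0 = -5, A[1][2] + B[2][0] = 10 + 9 = 19) = -5 (attained at k = 1)
  C[1][1] = min over k of (A[1][0] + B[0][1] = -3 + 6 = 3, A[1][1] + B[1][1] = -5 + -4 = -9, A[1][2] + B[2][1] = 10 + -4 = 6) = -9 (attained at k = 1)
  C[1][2] = min over k of (A[1][0] + B[0][2] = -3 + -2 = -5, A[1][1] + B[1][2] = -5 + 3 = -2, A[1][2] + B[2][2] = 10 + 7 = 17) = -5 (attained at k = 0)
  C[2][0] = min over k of (A[2][0] + B[0][0] = 4 + 4 = 8, A[2][1] + B[1][0] = -2 + 0 = -2, A[2][2] + B[2][0] = 6 + 9 = 15) = -2 (attained at k = 1)
  C[2][1] = min over k of (A[2][0] + B[0][1] = 4 + 6 = 10, A[2][1] + B[1][1] = -2 + -4 = -6, A[2][2] + B[2][1] = 6 + -4 = 2) = -6 (attained at k = 1)
  C[2][2] = min over k of (A[2][0] + B[0][2] = 4 + -2 = 2, A[2][1] + B[1][2] = -2 + 3 = 1, A[2][2] + B[2][2] = 6 + 7 = 13) = 1 (attained at k = 1)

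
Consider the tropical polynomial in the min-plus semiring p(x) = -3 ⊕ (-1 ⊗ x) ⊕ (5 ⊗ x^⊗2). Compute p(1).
p(1) = -3

A tropical monomial a ⊗ x^⊗i evaluates to a + i · x. Evaluating each term at x = 1:
  Term 0 contributes -3 + 0 · 1 = -3
  Term 1 contributes -1 + 1 · 1 = 0
  Term 2 contributes 5 + 2 · 1 = 7
p(1) = ⊕ of these = min[-3, 0, 7] = -3.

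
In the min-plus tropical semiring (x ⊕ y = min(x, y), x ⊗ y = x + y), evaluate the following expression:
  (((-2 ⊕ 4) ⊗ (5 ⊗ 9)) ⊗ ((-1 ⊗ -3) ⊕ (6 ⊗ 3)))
(((-2 ⊕ 4) ⊗ (5 ⊗ 9)) ⊗ ((-1 ⊗ -3) ⊕ (6 ⊗ 3))) = 8

Expand innermost to outermost. Recall ⊕ takes the minimum of its arguments and ⊗ takes their sum. Working out the expression (((-2 ⊕ 4) ⊗ (5 ⊗ 9)) ⊗ ((-1 ⊗ -3) ⊕ (6 ⊗ 3))) gives 8.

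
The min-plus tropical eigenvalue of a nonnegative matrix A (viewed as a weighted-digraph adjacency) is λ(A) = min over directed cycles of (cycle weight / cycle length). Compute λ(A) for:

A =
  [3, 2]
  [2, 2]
λ(A) = 2

Enumerate directed cycles and compute their means (weight / length). Sample:
  cycle 0 → 0: weight = 3, length = 1, mean = 3/1 ≈ 3.000
  cycle 1 → 1: weight = 2, length = 1, mean = 2/1 ≈ 2.000
  cycle 0 → 1 → 0: weight = 4, length = 2, mean = 4/2 ≈ 2.000
  cycle 1 → 0 → 1: weight = 4, length = 2, mean = 4/2 ≈ 2.000
Minimum mean = 2.000, attained e.g. along the cycle 1 → 1 with weight 2 and length 1. So λ(A) = 2/1 = 2.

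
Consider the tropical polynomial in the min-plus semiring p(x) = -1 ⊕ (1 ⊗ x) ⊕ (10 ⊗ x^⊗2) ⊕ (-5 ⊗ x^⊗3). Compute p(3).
p(3) = -1

A tropical monomial a ⊗ x^⊗i evaluates to a + i · x. Evaluating each term at x = 3:
  Term 0 contributes -1 + 0 · 3 = -1
  Term 1 contributes 1 + 1 · 3 = 4
  Term 2 contributes 10 + 2 · 3 = 16
  Term 3 contributes -5 + 3 · 3 = 4
p(3) = ⊕ of these = min[-1, 4, 16, 4] = -1.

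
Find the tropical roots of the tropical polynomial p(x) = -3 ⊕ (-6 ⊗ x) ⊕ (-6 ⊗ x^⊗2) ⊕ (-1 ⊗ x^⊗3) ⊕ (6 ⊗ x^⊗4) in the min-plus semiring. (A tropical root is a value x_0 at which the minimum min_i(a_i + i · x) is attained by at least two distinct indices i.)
Roots: {-7, -5, 0, 3}

Each tropical root is a break point of the lower envelope of the lines y = a_i + i · x (there are 5 lines, with slopes 0, 1, ..., 4). Only the lines that attain the minimum somewhere contribute to roots; other lines are dominated. Here the surviving (envelope) indices are i = 4, i = 3, i = 2, i = 1, i = 0.
Intersections between consecutive envelope lines give the roots: for adjacent envelope indices i < j the intersection is x = (a_i − a_j) / (j − i). Reading off the sorted break points: {-7, -5, 0, 3}.
Verification: at each break x_0, at least two indices attain the minimum of min_i(a_i + i · x_0).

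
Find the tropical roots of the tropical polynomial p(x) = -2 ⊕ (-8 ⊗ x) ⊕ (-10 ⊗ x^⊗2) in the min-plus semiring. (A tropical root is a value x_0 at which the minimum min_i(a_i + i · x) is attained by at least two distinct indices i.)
Roots: {2, 6}

Each tropical root is a break point of the lower envelope of the lines y = a_i + i · x (there are 3 lines, with slopes 0, 1, ..., 2). Only the lines that attain the minimum somewhere contribute to roots; other lines are dominated. Here the surviving (envelope) indices are i = 2, i = 1, i = 0.
Intersections between consecutive envelope lines give the roots: for adjacent envelope indices i < j the intersection is x = (a_i − a_j) / (j − i). Reading off the sorted break points: {2, 6}.
Verification: at each break x_0, at least two indices attain the minimum of min_i(a_i + i · x_0).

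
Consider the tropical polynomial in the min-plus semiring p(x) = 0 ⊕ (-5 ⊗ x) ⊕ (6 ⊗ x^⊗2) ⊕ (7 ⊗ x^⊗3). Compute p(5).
p(5) = 0

A tropical monomial a ⊗ x^⊗i evaluates to a + i · x. Evaluating each term at x = 5:
  Term 0 contributes 0 + 0 · 5 = 0
  Term 1 contributes -5 + 1 · 5 = 0
  Term 2 contributes 6 + 2 · 5 = 16
  Term 3 contributes 7 + 3 · 5 = 22
p(5) = ⊕ of these = min[0, 0, 16, 22] = 0.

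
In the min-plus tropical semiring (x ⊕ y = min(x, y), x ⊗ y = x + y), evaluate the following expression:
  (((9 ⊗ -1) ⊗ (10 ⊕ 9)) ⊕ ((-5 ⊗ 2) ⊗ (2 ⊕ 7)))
(((9 ⊗ -1) ⊗ (10 ⊕ 9)) ⊕ ((-5 ⊗ 2) ⊗ (2 ⊕ 7))) = -1

Expand innermost to outermost. Recall ⊕ takes the minimum of its arguments and ⊗ takes their sum. Working out the expression (((9 ⊗ -1) ⊗ (10 ⊕ 9)) ⊕ ((-5 ⊗ 2) ⊗ (2 ⊕ 7))) gives -1.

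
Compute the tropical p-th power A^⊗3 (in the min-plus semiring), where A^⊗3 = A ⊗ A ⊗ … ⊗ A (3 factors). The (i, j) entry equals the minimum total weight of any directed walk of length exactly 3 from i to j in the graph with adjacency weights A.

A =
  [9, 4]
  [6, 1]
A^⊗3 =
  [11, 6]
  [8, 3]

Each entry (A^⊗3)_ij equals the minimum over all length-3 walks i = v_0 → v_1 → … → v_3 = j of Σ_t A[v_t][v_{t+1}]. For example, for (i, j) = (0, 1) we minimise over 4 possible intermediate vertex sequences; the minimum is 6, attained along the walk 0 → 1 → 1 → 1.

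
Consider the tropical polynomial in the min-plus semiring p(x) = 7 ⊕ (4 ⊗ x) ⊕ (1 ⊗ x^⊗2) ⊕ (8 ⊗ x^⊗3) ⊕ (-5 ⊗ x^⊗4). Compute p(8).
p(8) = 7

A tropical monomial a ⊗ x^⊗i evaluates to a + i · x. Evaluating each term at x = 8:
  Term 0 contributes 7 + 0 · 8 = 7
  Term 1 contributes 4 + 1 · 8 = 12
  Term 2 contributes 1 + 2 · 8 = 17
  Term 3 contributes 8 + 3 · 8 = 32
  Term 4 contributes -5 + 4 · 8 = 27
p(8) = ⊕ of these = min[7, 12, 17, 32, 27] = 7.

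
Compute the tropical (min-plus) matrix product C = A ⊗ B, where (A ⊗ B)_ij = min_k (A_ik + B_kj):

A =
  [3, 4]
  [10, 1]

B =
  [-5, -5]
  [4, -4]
A ⊗ B =
  [-2, -2]
  [5, -3]

Apply the min-plus product entry-by-entry:
  C[0][0] = min over k of (A[0][0] + B[0][0] = 3 + -5 = -2, A[0][1] + B[1][0] = 4 + 4 = 8) = -2 (attained at k = 0)
  C[0][1] = min over k of (A[0][0] + B[0][1] = 3 + -5 = -2, A[0][1] + B[1][1] = 4 + -4 = 0) = -2 (attained at k = 0)
  C[1][0] = min over k of (A[1][0] + B[0][0] = 10 + -5 = 5, A[1][1] + B[1][0] = 1 + 4 = 5) = 5 (attained at k = 0)
  C[1][1] = min over k of (A[1][0] + B[0][1] = 10 + -5 = 5, A[1][1] + B[1][1] = 1 + -4 = -3) = -3 (attained at k = 1)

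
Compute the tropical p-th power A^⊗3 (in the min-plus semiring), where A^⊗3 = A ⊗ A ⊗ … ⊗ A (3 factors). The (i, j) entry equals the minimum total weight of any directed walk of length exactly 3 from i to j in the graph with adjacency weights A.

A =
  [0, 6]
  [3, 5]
A^⊗3 =
  [0, 6]
  [3, 9]

Each entry (A^⊗3)_ij equals the minimum over all length-3 walks i = v_0 → v_1 → … → v_3 = j of Σ_t A[v_t][v_{t+1}]. For example, for (i, j) = (0, 1) we minimise over 4 possible intermediate vertex sequences; the minimum is 6, attained along the walk 0 → 0 → 0 → 1.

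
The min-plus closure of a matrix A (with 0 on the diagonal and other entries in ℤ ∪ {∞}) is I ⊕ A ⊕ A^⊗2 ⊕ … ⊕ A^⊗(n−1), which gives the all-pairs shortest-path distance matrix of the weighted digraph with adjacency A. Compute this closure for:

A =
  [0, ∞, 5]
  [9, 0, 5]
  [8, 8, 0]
Closure =
  [0, 13, 5]
  [9, 0, 5]
  [8, 8, 0]

This is the Floyd-Warshall all-pairs shortest-path computation. For each intermediate vertex k = 0, 1, …, 2, update dist[i][j] ← min(dist[i][j], dist[i][k] + dist[k][j]). The final matrix gives, for each (i, j), the minimum total weight of any directed path from i to j (possibly empty when i = j).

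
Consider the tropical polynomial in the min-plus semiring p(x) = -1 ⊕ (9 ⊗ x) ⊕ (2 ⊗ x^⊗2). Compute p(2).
p(2) = -1

A tropical monomial a ⊗ x^⊗i evaluates to a + i · x. Evaluating each term at x = 2:
  Term 0 contributes -1 + 0 · 2 = -1
  Term 1 contributes 9 + 1 · 2 = 11
  Term 2 contributes 2 + 2 · 2 = 6
p(2) = ⊕ of these = min[-1, 11, 6] = -1.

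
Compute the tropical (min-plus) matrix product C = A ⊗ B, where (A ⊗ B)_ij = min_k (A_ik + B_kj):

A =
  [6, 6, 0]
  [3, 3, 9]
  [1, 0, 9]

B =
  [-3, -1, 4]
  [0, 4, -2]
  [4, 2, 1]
A ⊗ B =
  [3, 2, 1]
  [0, 2, 1]
  [-2, 0, -2]

Apply the min-plus product entry-by-entry:
  C[0][0] = min over k of (A[0][0] + B[0][0] = 6 + -3 = 3, A[0][1] + B[1][0] = 6 + 0 = 6, A[0][2] + B[2][0] = 0 + 4 = 4) = 3 (attained at k = 0)
  C[0][1] = min over k of (A[0][0] + B[0][1] = 6 + -1 = 5, A[0][1] + B[1][1] = 6 + 4 = 10, A[0][2] + B[2][1] = 0 + 2 = 2) = 2 (attained at k = 2)
  C[0][2] = min over k of (A[0][0] + B[0][2] = 6 + 4 = 10, A[0][1] + B[1][2] = 6 + -2 = 4, A[0][2] + B[2][2] = 0 + 1 = 1) = 1 (attained at k = 2)
  C[1][0] = min over k of (A[1][0] + B[0][0] = 3 + -3 = 0, A[1][1] + B[1][0] = 3 + 0 = 3, A[1][2] + B[2][0] = 9 + 4 = 13) = 0 (attained at k = 0)
  C[1][1] = min over k of (A[1][0] + B[0][1] = 3 + -1 = 2, A[1][1] + B[1][1] = 3 + 4 = 7, A[1][2] + B[2][1] = 9 + 2 = 11) = 2 (attained at k = 0)
  C[1][2] = min over k of (A[1][0] + B[0][2] = 3 + 4 = 7, A[1][1] + B[1][2] = 3 + -2 = 1, A[1][2] + B[2][2] = 9 + 1 = 10) = 1 (attained at k = 1)
  C[2][0] = min over k of (A[2][0] + B[0][0] = 1 + -3 = -2, A[2][1] + B[1][0] = 0 + 0 = 0, A[2][2] + B[2][0] = 9 + 4 = 13) = -2 (attained at k = 0)
  C[2][1] = min over k of (A[2][0] + B[0][1] = 1 + -1 = 0, A[2][1] + B[1][1] = 0 + 4 = 4, A[2][2] + B[2][1] = 9 + 2 = 11) = 0 (attained at k = 0)
  C[2][2] = min over k of (A[2][0] + B[0][2] = 1 + 4 = 5, A[2][1] + B[1][2] = 0 + -2 = -2, A[2][2] + B[2][2] = 9 + 1 = 10) = -2 (attained at k = 1)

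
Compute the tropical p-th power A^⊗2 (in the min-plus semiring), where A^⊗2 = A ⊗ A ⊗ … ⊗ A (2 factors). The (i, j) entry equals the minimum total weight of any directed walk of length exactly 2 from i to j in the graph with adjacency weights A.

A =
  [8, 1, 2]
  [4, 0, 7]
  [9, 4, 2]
A^⊗2 =
  [5, 1, 4]
  [4, 0, 6]
  [8, 4, 4]

Each entry (A^⊗2)_ij equals the minimum over all length-2 walks i = v_0 → v_1 → … → v_2 = j of Σ_t A[v_t][v_{t+1}]. For example, for (i, j) = (0, 2) we minimise over 3 possible intermediate vertex sequences; the minimum is 4, attained along the walk 0 → 2 → 2.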